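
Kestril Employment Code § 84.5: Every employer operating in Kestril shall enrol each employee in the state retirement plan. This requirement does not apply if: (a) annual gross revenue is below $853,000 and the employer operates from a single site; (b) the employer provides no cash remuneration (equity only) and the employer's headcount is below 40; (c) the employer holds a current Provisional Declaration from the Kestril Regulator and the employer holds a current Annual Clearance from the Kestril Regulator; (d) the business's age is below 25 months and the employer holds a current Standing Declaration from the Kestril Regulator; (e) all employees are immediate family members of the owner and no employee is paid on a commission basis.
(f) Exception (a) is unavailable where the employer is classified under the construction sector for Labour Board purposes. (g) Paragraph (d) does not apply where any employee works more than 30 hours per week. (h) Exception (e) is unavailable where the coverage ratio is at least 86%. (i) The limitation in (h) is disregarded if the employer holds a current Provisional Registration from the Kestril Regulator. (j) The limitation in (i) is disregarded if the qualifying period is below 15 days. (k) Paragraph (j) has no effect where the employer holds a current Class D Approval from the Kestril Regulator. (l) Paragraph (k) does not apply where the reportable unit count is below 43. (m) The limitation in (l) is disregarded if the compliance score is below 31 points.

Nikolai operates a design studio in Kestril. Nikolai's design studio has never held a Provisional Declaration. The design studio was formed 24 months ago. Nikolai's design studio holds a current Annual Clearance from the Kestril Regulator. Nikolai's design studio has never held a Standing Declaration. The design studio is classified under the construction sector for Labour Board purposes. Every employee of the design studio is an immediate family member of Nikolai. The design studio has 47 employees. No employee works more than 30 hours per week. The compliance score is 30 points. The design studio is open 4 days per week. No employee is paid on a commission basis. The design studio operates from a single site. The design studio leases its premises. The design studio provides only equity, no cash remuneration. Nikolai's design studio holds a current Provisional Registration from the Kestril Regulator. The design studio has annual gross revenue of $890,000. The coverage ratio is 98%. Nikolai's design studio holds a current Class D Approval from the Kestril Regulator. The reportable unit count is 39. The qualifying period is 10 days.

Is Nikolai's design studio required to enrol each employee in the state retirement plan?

No — exception (e) applies; Nikolai's design studio is not required to enrol each employee in the state retirement plan.

Exception (a) does not apply: annual gross revenue is $890,000, not below $853,000.
Exception (b) requires that the employer's headcount is below 40; but the employer's headcount is 47, not below 40, so (b) is unavailable.
Exception (c) fails — no current Provisional Declaration is held.
Exception (d) does not apply: the Standing Declaration is not current.
All of (e)'s requirements are met (every employee is an immediate family member; no employee is paid on commission). Considering the limiting provisions: (h) is triggered (the coverage ratio is 98%, meeting the 86% threshold), but is displaced by (i): (i) operates against (h): a current Provisional Registration is held. (j) applies (the qualifying period is 10 days, below the 15 days limit), but is displaced by (k): (k) applies — a current Class D Approval is held. (l) is triggered (the reportable unit count is 39, below the 43 limit), but is set aside by (m): (m) operates against (l): the compliance score is 30 points, below the 31 points limit. So (e) applies.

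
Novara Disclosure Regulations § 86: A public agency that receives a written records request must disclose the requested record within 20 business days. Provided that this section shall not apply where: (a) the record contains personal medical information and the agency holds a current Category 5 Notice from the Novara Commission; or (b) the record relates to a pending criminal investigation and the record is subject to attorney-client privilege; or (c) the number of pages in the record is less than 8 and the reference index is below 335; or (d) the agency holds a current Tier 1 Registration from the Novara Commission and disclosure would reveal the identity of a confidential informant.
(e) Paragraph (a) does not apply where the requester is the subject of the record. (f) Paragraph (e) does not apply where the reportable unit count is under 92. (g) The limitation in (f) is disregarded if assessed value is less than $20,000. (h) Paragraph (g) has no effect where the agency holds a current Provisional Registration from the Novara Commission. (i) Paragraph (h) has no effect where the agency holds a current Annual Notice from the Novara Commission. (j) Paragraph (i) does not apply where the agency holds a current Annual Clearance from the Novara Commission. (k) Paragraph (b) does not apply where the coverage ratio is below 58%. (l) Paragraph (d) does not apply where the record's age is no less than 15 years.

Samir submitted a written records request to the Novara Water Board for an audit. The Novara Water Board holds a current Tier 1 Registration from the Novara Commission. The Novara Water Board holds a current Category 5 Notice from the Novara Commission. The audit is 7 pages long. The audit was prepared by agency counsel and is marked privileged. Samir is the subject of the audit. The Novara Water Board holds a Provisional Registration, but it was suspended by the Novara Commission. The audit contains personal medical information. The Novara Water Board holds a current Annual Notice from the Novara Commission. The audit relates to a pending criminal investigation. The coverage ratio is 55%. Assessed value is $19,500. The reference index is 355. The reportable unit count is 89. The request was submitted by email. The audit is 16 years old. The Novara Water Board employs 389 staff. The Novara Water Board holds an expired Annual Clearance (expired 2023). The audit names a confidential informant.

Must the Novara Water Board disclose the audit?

Yes — the Novara Water Board must disclose the audit.

All of (a)'s requirements are met (the audit contains personal medical information; a current Category 5 Notice is held). However, paragraphs (e)–(j) must be considered: (e) operates against (a): Samir is the subject of the audit. (f) would limit (e) — the reportable unit count is 89, under the 92 limit — but (g) sets (f) aside: (g) operates against (f): assessed value is $19,500, less than the $20,000 limit. (h) does not operate here (no current Provisional Registration is held), so (g) stands. So (a) is unavailable.
All of (b)'s requirements are met (the audit relates to a pending investigation; the audit is privileged). Turning to paragraph (k): (k) operates against (b): the coverage ratio is 55%, below the 58% limit. So (b) is unavailable.
Exception (c) requires that the reference index is below 335; but the reference index is 355, not below 335, so (c) is unavailable.
All of (d)'s requirements are met (a current Tier 1 Registration is held; the audit names a confidential informant). Turning to paragraph (l): (l) is engaged — the record's age is 16 years, meeting the 15 years threshold. So (d) is unavailable.
No exception displaces § 86.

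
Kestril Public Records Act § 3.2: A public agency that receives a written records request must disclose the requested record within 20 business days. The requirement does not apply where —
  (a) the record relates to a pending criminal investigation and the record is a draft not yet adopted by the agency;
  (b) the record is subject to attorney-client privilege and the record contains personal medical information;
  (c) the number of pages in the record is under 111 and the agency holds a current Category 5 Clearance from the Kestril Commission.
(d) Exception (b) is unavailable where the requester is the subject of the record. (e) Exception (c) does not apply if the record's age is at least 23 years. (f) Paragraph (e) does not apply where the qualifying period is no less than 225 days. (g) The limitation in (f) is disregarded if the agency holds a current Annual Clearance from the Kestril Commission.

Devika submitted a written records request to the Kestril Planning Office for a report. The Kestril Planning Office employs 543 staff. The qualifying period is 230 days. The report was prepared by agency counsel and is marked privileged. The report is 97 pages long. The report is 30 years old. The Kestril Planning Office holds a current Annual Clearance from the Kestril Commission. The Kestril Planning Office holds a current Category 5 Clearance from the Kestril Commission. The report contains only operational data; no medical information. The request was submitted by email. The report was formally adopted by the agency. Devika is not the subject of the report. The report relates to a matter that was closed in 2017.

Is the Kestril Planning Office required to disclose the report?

Exception (a) requires that the record relates to a pending criminal investigation; but the report relates to a closed matter, so (a) is unavailable.
Exception (b) fails — the report contains only operational data.
Exception (c): the number of pages in the record is 97, under the 111 limit; a current Category 5 Clearance is held — every condition holds. Turning to paragraphs (e)–(g): (e) is triggered — the record's age is 30 years, meeting the 23 years threshold. (f) would limit (e) — the qualifying period is 230 days, meeting the 225 days threshold — but (g) sets (f) aside: (g) is triggered — a current Annual Clearance is held. Exception (c) does not apply.
Every exception is unavailable, so the rule governs.

Yes — the Kestril Planning Office must disclose the report.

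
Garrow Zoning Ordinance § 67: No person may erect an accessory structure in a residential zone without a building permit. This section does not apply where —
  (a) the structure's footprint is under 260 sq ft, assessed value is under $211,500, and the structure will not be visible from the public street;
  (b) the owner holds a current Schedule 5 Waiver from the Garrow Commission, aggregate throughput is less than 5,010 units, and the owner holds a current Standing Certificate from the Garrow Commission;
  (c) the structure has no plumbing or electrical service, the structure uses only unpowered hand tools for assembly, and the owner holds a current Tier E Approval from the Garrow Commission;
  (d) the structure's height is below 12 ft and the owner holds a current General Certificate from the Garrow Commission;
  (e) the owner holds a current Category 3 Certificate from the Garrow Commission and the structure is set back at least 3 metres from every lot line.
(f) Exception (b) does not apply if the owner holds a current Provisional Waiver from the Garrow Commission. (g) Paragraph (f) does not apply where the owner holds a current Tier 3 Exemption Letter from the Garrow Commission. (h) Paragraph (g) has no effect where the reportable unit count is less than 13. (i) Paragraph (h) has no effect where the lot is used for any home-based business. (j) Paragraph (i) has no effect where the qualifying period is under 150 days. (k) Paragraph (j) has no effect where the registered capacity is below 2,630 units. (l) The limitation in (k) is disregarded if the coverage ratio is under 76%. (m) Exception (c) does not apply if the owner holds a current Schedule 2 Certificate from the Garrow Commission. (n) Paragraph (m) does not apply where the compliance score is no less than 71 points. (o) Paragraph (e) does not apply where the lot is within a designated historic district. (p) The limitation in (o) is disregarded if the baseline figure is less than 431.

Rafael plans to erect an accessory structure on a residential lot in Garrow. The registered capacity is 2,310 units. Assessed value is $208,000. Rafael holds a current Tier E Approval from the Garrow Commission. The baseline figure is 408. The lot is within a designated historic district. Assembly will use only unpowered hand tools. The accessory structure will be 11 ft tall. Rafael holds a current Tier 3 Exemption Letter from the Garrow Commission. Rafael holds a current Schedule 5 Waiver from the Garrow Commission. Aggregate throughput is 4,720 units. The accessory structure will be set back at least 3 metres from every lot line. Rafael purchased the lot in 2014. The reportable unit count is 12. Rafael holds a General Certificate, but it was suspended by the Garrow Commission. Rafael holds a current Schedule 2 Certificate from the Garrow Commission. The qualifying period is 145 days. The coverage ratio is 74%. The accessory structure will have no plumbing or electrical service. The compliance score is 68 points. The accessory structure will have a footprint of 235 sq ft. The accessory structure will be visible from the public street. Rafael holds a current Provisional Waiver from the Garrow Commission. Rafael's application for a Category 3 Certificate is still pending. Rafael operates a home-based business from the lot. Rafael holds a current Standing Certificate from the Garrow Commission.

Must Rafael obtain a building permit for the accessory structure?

Yes — Rafael must obtain a building permit.

Exception (a) does not apply: the structure will be visible from the street.
Exception (b) is satisfied on its face — a current Schedule 5 Waiver is held; aggregate throughput is 4,720 units, less than the 5,010 units limit; a current Standing Certificate is held. But applying paragraphs (f)–(l): (f) operates against (b): a current Provisional Waiver is held. (g) is triggered (a current Tier 3 Exemption Letter is held), but is displaced by (h): (h) operates against (g): the reportable unit count is 12, less than the 13 limit. (i) would limit (h) — a home-based business operates on the lot — but (j) sets (i) aside: (j) is engaged — the qualifying period is 145 days, under the 150 days limit. (k) would limit (j) — the registered capacity is 2,310 units, below the 2,630 units limit — but (l) sets (k) aside: (l) is triggered — the coverage ratio is 74%, under the 76% limit. Exception (b) does not apply.
All of (c)'s requirements are met (there is no plumbing or electrical service; assembly uses only hand tools; a current Tier E Approval is held). Turning to paragraphs (m)–(n): (m) is triggered — a current Schedule 2 Certificate is held. (n) is not triggered (the compliance score is 68 points, short of 71 points), so (m) stands. Exception (c) does not apply.
Exception (d) does not apply: there is no General Certificate in force.
Exception (e) does not apply: there is no Category 3 Certificate in force.
None of the exceptions is available; § 67 applies in full.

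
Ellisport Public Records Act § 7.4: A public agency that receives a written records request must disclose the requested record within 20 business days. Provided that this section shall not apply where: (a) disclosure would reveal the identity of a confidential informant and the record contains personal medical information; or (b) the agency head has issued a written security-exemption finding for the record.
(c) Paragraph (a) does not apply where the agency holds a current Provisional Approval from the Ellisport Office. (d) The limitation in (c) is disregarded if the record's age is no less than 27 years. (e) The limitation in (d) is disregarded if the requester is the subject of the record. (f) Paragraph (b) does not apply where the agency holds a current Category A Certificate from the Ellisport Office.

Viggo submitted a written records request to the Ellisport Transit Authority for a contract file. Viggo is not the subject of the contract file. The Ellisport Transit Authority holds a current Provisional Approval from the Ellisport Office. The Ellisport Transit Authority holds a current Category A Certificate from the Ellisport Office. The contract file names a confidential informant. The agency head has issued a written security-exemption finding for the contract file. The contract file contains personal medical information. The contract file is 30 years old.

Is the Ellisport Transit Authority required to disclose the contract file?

No — exception (a) applies; the Ellisport Transit Authority is not required to disclose the contract file.

Exception (a) is satisfied on its face — the contract file names a confidential informant; the contract file contains personal medical information. Considering the limiting provisions: (c) would limit (a) — a current Provisional Approval is held — but (d) sets (c) aside: (d) applies — the record's age is 30 years, meeting the 27 years threshold. (e), which would lift (d), is inapplicable — Viggo is not the subject of the contract file. Exception (a) stands.
All of (b)'s requirements are met (a written security-exemption finding has been issued). Turning to paragraph (f): (f) operates against (b): a current Category A Certificate is held. Exception (b) does not apply.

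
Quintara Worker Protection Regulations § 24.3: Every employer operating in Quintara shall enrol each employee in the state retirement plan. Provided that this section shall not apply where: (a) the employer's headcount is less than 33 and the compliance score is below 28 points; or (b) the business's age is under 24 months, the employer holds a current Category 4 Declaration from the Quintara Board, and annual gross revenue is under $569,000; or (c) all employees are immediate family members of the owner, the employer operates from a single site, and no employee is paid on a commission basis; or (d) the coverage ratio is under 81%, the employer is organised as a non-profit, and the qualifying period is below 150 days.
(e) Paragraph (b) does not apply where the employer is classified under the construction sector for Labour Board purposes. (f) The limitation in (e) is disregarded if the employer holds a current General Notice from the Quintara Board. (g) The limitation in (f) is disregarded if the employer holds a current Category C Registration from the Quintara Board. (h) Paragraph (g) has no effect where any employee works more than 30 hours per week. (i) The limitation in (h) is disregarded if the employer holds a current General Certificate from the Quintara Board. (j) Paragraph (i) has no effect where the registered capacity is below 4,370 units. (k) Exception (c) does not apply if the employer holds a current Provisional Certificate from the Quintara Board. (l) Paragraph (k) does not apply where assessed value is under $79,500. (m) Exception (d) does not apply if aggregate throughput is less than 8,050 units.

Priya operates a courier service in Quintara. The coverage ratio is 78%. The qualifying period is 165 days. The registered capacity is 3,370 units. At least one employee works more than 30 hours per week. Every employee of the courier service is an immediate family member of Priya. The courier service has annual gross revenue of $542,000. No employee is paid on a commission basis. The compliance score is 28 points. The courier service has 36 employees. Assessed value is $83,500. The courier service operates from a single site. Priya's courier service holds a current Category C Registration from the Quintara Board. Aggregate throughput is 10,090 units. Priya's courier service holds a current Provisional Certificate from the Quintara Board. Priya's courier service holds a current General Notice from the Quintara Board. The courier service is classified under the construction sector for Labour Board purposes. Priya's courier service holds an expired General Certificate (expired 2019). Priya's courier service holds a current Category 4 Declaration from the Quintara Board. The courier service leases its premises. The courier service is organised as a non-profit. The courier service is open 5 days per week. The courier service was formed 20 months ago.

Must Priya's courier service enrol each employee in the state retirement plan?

No — exception (b) applies; Priya's courier service is not required to enrol each employee in the state retirement plan.

Exception (a) fails — the employer's headcount is 36, not less than 33.
All of (b)'s requirements are met (the business's age is 20 months, under the 24 months limit; a current Category 4 Declaration is held; annual gross revenue is $542,000, under the $569,000 limit). As to paragraphs (e)–(j): (e) operates (the courier service is classified under the construction sector), but is overridden by (f): (f) operates — a current General Notice is held. (g) would limit (f) — a current Category C Registration is held — but (h) sets (g) aside: (h) operates against (g): at least one employee exceeds 30 hours/week. (i) does not operate here (the General Certificate is not current), so (h) stands. (b) remains available.
Exception (c) is satisfied on its face — every employee is an immediate family member; the employer operates from a single site; no employee is paid on commission. But applying paragraphs (k)–(l): (k) is engaged — a current Provisional Certificate is held. (l), which would lift (k), is inapplicable — assessed value is $83,500, not under $79,500. So (c) is unavailable.
Exception (d) fails — the qualifying period is 165 days, not below 150 days.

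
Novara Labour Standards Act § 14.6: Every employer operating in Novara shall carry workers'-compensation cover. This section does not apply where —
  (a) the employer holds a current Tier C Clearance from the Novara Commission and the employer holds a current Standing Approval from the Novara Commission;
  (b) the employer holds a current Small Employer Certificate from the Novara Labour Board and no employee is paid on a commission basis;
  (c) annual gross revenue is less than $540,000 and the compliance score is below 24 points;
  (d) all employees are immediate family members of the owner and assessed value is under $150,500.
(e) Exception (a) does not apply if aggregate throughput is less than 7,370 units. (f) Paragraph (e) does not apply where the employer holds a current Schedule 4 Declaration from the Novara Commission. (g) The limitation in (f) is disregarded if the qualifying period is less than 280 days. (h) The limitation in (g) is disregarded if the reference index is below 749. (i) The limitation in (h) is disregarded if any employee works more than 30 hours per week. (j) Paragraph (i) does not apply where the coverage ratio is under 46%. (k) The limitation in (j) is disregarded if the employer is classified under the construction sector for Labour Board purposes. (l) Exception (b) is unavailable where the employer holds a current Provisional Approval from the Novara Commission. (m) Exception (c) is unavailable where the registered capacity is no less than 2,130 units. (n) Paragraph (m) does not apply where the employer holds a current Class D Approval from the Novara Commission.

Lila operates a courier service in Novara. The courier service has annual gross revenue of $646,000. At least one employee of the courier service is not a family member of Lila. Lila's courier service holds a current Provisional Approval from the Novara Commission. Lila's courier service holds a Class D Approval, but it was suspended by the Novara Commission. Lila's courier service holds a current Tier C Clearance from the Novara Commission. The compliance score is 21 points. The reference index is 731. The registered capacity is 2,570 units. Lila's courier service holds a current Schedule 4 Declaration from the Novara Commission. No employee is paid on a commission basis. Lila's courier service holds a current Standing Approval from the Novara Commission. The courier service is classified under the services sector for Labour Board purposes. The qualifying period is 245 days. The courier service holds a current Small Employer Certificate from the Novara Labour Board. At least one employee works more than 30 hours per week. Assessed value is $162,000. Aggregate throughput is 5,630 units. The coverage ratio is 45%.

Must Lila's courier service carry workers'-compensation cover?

No — exception (a) applies; Lila's courier service is not required to carry workers'-compensation cover.

Exception (a) is satisfied on its face — a current Tier C Clearance is held; a current Standing Approval is held. Considering the limiting provisions: (e) would limit (a) — aggregate throughput is 5,630 units, less than the 7,370 units limit — but (f) sets (e) aside: (f) is triggered — a current Schedule 4 Declaration is held. (g) would limit (f) — the qualifying period is 245 days, less than the 280 days limit — but (h) sets (g) aside: (h) is engaged — the reference index is 731, below the 749 limit. (i) would limit (h) — at least one employee exceeds 30 hours/week — but (j) sets (i) aside: (j) is triggered — the coverage ratio is 45%, under the 46% limit. (k), which would lift (j), does not operate here — the courier service is classified under the services sector. So (a) applies.
Exception (b) is satisfied on its face — a current Small Employer Certificate is held; no employee is paid on commission. But applying paragraph (l): (l) is engaged — a current Provisional Approval is held. (b) is therefore removed.
Exception (c) does not apply: annual gross revenue is $646,000, not less than $540,000.
Exception (d) requires that all employees are immediate family members of the owner; but at least one employee is not a family member, so (d) is unavailable.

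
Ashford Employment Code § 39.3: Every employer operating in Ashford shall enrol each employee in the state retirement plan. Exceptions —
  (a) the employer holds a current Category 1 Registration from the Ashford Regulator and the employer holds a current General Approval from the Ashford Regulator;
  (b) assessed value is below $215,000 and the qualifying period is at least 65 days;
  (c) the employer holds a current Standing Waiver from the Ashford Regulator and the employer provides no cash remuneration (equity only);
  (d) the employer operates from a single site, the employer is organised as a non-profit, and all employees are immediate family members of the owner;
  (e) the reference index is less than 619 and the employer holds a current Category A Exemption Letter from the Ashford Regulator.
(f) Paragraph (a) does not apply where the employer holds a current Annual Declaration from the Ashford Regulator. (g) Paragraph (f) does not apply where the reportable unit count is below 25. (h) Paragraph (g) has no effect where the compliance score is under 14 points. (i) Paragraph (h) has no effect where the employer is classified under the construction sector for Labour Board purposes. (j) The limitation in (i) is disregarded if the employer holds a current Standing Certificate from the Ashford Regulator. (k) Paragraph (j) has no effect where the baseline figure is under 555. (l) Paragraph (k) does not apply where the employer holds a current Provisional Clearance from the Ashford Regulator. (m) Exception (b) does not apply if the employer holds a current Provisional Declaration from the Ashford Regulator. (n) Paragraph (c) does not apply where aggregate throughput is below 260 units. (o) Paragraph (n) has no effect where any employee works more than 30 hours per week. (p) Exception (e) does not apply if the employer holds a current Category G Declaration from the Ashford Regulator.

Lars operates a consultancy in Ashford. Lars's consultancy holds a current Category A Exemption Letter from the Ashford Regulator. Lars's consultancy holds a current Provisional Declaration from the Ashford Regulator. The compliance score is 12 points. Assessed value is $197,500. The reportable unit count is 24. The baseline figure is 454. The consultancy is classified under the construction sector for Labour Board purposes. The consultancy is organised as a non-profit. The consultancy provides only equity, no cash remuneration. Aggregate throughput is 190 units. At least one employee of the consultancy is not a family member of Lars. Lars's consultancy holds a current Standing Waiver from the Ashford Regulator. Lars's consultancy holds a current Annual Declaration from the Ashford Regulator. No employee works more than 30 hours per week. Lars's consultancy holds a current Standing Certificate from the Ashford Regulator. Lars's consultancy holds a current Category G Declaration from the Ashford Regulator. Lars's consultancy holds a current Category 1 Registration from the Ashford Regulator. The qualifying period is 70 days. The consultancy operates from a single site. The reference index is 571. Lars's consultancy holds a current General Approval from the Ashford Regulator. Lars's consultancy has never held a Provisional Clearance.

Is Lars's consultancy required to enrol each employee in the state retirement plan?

Exception (a): a current Category 1 Registration is held; a current General Approval is held — every condition holds. Applying paragraphs (f)–(l): (f) is engaged (a current Annual Declaration is held), but is set aside by (g): (g) operates against (f): the reportable unit count is 24, below the 25 limit. (h) applies (the compliance score is 12 points, under the 14 points limit), but is set aside by (i): (i) is engaged — the consultancy is classified under the construction sector. (j) would limit (i) — a current Standing Certificate is held — but (k) sets (j) aside: (k) operates against (j): the baseline figure is 454, under the 555 limit. (l) is not triggered (the Provisional Clearance is not current), so (k) stands. So (a) applies.
Exception (b): assessed value is $197,500, below the $215,000 limit; the qualifying period is 70 days, meeting the 65 days threshold — every condition holds. But: (m) is triggered — a current Provisional Declaration is held. So (b) is unavailable.
All of (c)'s requirements are met (a current Standing Waiver is held; remuneration is equity-only). Turning to paragraphs (n)–(o): (n) operates against (c): aggregate throughput is 190 units, below the 260 units limit. (o) does not operate here (no employee exceeds 30 hours/week), so (n) stands. Exception (c) does not apply.
Exception (d) fails — at least one employee is not a family member.
Exception (e) is satisfied on its face — the reference index is 571, less than the 619 limit; a current Category A Exemption Letter is held. Turning to paragraph (p): (p) operates against (e): a current Category G Declaration is held. (e) is therefore removed.

No — exception (a) applies; Lars's consultancy is not required to enrol each employee in the state retirement plan.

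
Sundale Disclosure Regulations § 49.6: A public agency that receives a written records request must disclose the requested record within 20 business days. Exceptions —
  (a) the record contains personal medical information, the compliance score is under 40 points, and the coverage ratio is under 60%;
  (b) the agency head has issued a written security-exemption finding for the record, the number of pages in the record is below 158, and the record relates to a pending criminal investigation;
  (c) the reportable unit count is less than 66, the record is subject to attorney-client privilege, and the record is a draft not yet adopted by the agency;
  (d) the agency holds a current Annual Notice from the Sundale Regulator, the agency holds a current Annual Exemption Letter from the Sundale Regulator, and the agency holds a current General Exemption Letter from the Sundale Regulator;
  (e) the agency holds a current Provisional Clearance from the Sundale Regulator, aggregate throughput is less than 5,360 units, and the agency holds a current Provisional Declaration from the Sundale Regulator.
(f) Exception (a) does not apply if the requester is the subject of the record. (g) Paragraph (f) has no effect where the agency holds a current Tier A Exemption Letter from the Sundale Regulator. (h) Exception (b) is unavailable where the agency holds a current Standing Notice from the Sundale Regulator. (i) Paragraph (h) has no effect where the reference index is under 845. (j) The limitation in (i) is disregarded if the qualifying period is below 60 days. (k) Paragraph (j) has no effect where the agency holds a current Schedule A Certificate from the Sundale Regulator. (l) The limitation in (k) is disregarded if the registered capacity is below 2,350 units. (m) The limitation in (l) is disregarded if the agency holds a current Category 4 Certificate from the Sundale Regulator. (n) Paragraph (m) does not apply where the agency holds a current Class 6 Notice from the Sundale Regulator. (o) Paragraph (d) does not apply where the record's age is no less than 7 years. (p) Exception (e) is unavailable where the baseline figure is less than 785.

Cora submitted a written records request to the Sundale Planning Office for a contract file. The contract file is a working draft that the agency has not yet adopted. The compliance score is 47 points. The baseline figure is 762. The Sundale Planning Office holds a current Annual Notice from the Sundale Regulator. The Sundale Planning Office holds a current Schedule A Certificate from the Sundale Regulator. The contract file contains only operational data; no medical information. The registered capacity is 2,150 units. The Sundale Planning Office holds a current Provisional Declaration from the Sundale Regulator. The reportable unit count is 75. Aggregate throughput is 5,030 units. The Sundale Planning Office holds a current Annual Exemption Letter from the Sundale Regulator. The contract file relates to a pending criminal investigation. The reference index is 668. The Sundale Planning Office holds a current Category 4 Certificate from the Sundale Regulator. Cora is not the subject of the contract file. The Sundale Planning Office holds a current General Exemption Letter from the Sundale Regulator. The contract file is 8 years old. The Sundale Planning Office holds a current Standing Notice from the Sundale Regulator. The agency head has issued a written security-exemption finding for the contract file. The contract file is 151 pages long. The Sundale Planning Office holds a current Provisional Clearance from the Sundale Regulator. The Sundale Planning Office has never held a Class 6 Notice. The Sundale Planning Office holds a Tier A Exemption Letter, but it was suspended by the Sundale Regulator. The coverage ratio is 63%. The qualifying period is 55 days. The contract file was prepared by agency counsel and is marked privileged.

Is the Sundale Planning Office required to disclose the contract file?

No — exception (b) applies; the Sundale Planning Office is not required to disclose the contract file.

Exception (a) requires that the record contains personal medical information; but the contract file contains only operational data, so (a) is unavailable.
Exception (b): a written security-exemption finding has been issued; the number of pages in the record is 151, below the 158 limit; the contract file relates to a pending investigation — every condition holds. As to paragraphs (h)–(n): (h) operates (a current Standing Notice is held), but yields to (i): (i) operates against (h): the reference index is 668, under the 845 limit. (j) would limit (i) — the qualifying period is 55 days, below the 60 days limit — but (k) sets (j) aside: (k) is engaged — a current Schedule A Certificate is held. (l) would limit (k) — the registered capacity is 2,150 units, below the 2,350 units limit — but (m) sets (l) aside: (m) operates against (l): a current Category 4 Certificate is held. (n), which would lift (m), is not engaged — no current Class 6 Notice is held. (b) remains available.
Exception (c) does not apply: the reportable unit count is 75, not less than 66.
Exception (d) is satisfied on its face — a current Annual Notice is held; a current Annual Exemption Letter is held; a current General Exemption Letter is held. But applying paragraph (o): (o) operates against (d): the record's age is 8 years, meeting the 7 years threshold. Exception (d) does not apply.
Exception (e)'s conditions are all satisfied: a current Provisional Clearance is held; aggregate throughput is 5,030 units, less than the 5,360 units limit; a current Provisional Declaration is held. But: (p) is engaged — the baseline figure is 762, less than the 785 limit. Exception (e) does not apply.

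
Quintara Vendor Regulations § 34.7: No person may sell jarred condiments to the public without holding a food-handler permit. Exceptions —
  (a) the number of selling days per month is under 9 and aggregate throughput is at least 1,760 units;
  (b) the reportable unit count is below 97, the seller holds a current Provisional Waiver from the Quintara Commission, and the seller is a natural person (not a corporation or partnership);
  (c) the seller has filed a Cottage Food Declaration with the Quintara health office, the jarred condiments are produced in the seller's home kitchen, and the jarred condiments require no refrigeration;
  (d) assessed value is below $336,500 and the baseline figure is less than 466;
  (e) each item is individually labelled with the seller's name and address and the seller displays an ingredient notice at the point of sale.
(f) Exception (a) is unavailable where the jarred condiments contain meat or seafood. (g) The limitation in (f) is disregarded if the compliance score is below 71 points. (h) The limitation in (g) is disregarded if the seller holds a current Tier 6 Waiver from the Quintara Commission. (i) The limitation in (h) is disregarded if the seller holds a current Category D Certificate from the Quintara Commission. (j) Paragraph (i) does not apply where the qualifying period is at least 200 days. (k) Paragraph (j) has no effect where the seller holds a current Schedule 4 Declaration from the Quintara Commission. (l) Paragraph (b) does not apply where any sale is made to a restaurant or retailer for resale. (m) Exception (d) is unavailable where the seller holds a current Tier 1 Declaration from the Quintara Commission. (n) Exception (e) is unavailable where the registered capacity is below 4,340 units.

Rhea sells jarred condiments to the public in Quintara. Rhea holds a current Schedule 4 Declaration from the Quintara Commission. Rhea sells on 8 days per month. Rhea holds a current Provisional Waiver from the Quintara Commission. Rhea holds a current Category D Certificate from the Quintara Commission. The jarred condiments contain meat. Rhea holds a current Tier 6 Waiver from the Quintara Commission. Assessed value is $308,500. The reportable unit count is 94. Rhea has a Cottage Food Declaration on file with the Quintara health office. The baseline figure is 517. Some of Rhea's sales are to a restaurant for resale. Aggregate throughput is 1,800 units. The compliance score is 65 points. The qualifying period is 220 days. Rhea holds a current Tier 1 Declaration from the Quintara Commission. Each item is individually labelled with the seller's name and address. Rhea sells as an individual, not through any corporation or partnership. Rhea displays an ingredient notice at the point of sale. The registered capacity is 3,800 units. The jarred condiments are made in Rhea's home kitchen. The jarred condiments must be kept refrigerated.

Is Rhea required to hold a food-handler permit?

Exception (a)'s conditions are all satisfied: the number of selling days per month is 8, under the 9 limit; aggregate throughput is 1,800 units, meeting the 1,760 units threshold. Considering the limiting provisions: (f) is engaged (the jarred condiments contain meat), but is itself disapplied by (g): (g) operates against (f): the compliance score is 65 points, below the 71 points limit. (h) would limit (g) — a current Tier 6 Waiver is held — but (i) sets (h) aside: (i) operates against (h): a current Category D Certificate is held. (j) is engaged (the qualifying period is 220 days, meeting the 200 days threshold), but yields to (k): (k) operates against (j): a current Schedule 4 Declaration is held. So (a) applies.
Exception (b) is satisfied on its face — the reportable unit count is 94, below the 97 limit; a current Provisional Waiver is held; the seller is a natural person. Turning to paragraph (l): (l) is engaged — some sales are to a restaurant for resale. Exception (b) does not apply.
Exception (c) fails — the jarred condiments require refrigeration.
Exception (d) requires that the baseline figure is less than 466; but the baseline figure is 517, not less than 466, so (d) is unavailable.
Exception (e)'s conditions are all satisfied: items are individually labelled; an ingredient notice is displayed. But: (n) operates against (e): the registered capacity is 3,800 units, below the 4,340 units limit. (e) is therefore removed.

No — exception (a) applies; Rhea is not required to hold a food-handler permit.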